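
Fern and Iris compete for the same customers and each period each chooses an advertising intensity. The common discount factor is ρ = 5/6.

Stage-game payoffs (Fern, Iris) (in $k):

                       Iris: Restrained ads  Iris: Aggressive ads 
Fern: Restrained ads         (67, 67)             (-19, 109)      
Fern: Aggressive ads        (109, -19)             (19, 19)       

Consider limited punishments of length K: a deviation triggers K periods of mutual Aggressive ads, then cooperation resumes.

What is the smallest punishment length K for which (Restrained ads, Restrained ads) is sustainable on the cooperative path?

No profitable deviation requires (67−19)(ρ+…+ρ^K) ≥ 109−67, i.e. ρ+…+ρ^K ≥ 7/8 ≈ 0.8750.
With ρ = 5/6, the partial sums are K=1: 0.8333, K=2: 1.5278.
K = 2 is the first length at which the sum reaches 0.8750.

2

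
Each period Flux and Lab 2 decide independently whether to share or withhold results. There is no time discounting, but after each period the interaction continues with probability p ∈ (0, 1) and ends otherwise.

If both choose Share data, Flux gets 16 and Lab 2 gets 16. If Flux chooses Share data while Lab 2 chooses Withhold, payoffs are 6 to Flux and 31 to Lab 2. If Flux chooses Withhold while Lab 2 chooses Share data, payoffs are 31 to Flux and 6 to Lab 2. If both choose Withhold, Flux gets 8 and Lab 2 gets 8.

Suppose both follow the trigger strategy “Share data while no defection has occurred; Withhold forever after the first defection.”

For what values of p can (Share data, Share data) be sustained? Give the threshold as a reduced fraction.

15/23

With no time discounting, the continuation probability p plays the role of the discount factor.
Grim-trigger IC: 16/(1−p) ≥ 31 + 8p/(1−p) ⇒ p ≥ (31−16)/(31−8) = 15/23.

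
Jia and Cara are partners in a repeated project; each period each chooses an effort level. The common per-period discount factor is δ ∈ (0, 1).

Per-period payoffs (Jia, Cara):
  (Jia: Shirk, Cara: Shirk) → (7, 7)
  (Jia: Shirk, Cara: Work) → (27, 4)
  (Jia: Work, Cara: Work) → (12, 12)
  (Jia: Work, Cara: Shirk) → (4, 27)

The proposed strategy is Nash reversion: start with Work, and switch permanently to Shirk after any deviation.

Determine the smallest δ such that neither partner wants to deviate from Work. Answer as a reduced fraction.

Under grim trigger the critical discount factor is (T−C)/(T−P) with T = 27, C = 12, P = 7.
δ* = (27−12)/(27−7) = 15/20 = 3/4.

3/4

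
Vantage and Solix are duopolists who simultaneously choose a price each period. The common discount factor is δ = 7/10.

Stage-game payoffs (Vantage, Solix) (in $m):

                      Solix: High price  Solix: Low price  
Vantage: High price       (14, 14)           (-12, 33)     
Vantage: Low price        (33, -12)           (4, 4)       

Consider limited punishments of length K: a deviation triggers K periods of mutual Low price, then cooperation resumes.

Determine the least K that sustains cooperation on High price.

IC: δ(1−δ^K)/(1−δ) ≥ (33−14)/(14−4) = 19/10.
With δ = 7/10: need 1 − δ^K ≥ 19/10·(1−7/10)/(7/10), i.e. δ^K ≤ 0.1857.
Since (7/10)^4 = 0.2401 and (7/10)^5 = 0.1681, the smallest such K is 5.

5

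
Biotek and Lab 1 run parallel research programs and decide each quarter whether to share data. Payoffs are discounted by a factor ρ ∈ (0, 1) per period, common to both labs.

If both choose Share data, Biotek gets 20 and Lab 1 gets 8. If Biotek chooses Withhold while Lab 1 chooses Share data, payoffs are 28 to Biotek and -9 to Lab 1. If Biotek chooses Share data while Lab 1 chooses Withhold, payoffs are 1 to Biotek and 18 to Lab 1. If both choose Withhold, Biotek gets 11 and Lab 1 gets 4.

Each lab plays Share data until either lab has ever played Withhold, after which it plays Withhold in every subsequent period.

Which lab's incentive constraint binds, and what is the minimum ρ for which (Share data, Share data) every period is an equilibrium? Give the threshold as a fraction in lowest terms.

For Biotek: deviation gain 28−20 = 8, per-period punishment loss 20−11 = 9. IC gives ρ ≥ 8/17.
For Lab 1: gain 10, loss 4 per period, so ρ ≥ 10/14 = 5/7.
The tighter constraint is Lab 1's, so cooperation needs ρ ≥ 5/7.

Lab 1; ρ ≥ 5/7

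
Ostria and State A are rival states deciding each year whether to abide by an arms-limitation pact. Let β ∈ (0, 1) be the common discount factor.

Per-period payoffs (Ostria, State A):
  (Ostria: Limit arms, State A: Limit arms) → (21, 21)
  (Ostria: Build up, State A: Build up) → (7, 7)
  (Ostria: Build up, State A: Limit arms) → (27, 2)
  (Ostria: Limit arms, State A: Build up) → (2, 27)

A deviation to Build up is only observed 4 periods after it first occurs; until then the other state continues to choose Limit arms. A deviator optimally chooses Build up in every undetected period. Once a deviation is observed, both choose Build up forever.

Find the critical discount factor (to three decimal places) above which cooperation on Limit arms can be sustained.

0.740

The best deviation is to choose Build up for all 4 undetected periods, earning 27 each, then 7 forever once detected.
Deviation value: 27(1−β^4)/(1−β) + 7β^4/(1−β); cooperation value: 21/(1−β).
IC: 21 ≥ 27(1−β^4) + 7β^4 = 27 − 20β^4.
So β^4 ≥ 6/20 = 3/10, giving β ≥ (3/10)^(1/4) ≈ 0.740.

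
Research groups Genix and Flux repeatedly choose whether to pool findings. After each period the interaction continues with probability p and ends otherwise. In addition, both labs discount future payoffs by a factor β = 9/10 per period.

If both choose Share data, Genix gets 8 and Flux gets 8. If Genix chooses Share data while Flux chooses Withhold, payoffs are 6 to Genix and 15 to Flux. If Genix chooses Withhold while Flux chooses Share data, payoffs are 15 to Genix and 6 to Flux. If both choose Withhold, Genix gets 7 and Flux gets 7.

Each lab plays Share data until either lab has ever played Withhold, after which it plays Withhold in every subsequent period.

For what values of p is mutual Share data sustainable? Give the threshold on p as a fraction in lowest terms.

35/36

With continuation probability p and discount β, the effective per-period discount factor is βp.
Grim-trigger IC: βp ≥ (15−8)/(15−7) = 7/8.
So p ≥ (7/8)/(9/10) = 35/36.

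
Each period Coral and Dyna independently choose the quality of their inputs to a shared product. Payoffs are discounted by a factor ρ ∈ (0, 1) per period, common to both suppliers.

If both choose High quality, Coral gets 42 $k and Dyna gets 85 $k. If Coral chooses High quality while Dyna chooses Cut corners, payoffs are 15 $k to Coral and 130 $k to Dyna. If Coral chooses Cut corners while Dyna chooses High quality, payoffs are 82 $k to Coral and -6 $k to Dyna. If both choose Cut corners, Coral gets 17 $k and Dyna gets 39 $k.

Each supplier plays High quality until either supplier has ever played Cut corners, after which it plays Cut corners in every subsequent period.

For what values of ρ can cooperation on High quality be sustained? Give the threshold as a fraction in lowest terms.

8/13

For Coral: deviation gain 82−42 = 40, per-period punishment loss 42−17 = 25. IC gives ρ ≥ 40/65 = 8/13.
For Dyna: gain 45, loss 46 per period, so ρ ≥ 45/91.
The tighter constraint is Coral's, so cooperation needs ρ ≥ 8/13.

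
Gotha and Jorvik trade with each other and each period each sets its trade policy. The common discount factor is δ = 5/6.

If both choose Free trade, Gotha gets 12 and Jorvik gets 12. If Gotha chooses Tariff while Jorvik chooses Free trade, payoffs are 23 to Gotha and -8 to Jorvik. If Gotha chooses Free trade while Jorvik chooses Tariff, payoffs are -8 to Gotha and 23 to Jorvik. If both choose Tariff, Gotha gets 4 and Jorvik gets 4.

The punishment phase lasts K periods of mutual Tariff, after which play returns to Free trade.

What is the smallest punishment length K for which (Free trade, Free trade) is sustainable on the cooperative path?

No profitable deviation requires (12−4)(δ+…+δ^K) ≥ 23−12, i.e. δ+…+δ^K ≥ 11/8 ≈ 1.3750.
With δ = 5/6, the partial sums are K=1: 0.8333, K=2: 1.5278.
K = 2 is the first length at which the sum reaches 1.3750.

2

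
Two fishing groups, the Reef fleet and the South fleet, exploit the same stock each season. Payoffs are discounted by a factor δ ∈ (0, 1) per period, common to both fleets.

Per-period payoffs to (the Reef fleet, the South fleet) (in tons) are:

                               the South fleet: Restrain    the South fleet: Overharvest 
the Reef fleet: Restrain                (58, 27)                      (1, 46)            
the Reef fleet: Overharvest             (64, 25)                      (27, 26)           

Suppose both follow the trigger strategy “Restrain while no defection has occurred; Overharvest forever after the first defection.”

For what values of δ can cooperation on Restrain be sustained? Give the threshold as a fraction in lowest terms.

19/20

the Reef fleet: cooperation gives 58 each period; deviation gives 64 once then 27 forever.
  58/(1−δ) ≥ 64 + 27δ/(1−δ) ⇒ δ ≥ 6/37.
the South fleet: cooperation gives 27 each period; deviation gives 46 once then 26 forever.
  δ ≥ 19/20.
Both must hold, so the binding constraint is the South fleet's: δ ≥ 19/20.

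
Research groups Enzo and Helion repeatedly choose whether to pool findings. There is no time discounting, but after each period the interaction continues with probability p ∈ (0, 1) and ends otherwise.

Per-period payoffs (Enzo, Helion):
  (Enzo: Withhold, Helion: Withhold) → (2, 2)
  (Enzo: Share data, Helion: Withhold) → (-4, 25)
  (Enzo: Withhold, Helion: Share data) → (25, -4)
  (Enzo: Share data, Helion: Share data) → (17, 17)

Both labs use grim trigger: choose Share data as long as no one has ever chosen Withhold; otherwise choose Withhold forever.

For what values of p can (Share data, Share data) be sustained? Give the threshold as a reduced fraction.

Expected cooperation value is 17 + p·17 + p²·17 + … = 17/(1−p); deviation gives 25 + p·2/(1−p).
17 ≥ 25(1−p) + 2p ⇒ 23p ≥ 8 ⇒ p ≥ 8/23.

8/23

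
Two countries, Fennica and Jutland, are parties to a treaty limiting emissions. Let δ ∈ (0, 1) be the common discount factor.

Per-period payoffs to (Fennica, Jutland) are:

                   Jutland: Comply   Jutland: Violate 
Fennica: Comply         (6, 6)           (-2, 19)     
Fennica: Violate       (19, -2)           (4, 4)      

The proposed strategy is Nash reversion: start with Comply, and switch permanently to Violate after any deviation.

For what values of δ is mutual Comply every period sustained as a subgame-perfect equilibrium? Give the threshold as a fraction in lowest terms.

Under grim trigger the critical discount factor is (T−C)/(T−P) with T = 19, C = 6, P = 4.
δ* = (19−6)/(19−4) = 13/15.

13/15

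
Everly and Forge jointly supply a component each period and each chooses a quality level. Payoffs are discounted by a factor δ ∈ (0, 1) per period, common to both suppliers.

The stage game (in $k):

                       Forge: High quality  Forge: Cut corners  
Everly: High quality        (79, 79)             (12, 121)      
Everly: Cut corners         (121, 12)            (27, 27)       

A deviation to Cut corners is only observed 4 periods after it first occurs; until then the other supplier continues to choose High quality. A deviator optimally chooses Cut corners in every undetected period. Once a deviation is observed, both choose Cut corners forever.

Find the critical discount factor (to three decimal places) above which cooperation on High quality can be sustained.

0.818

A deviator earns 121 for 4 periods, then 27 forever; cooperating earns 79 forever. Multiplying the IC by (1−δ):
79 ≥ 121(1−δ^4) + 27δ^4, so 94·δ^4 ≥ 42 and δ^4 ≥ 21/47.
δ ≥ (21/47)^(1/4) ≈ 0.818.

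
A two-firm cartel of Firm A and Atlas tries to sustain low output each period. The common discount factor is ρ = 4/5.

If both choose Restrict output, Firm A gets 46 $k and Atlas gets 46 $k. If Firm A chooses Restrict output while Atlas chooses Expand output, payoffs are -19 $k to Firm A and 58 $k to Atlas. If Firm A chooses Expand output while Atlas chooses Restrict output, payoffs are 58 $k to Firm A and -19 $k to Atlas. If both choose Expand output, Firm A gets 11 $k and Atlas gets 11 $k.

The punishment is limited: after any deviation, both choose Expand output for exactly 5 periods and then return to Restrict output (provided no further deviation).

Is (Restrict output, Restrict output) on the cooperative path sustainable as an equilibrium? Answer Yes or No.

IC: ρ+…+ρ^5 ≥ (58−46)/(46−11) = 12/35.
At ρ = 4/5: partial sum = 2.6893 ≥ 0.3429. Cooperation sustainable.

Yes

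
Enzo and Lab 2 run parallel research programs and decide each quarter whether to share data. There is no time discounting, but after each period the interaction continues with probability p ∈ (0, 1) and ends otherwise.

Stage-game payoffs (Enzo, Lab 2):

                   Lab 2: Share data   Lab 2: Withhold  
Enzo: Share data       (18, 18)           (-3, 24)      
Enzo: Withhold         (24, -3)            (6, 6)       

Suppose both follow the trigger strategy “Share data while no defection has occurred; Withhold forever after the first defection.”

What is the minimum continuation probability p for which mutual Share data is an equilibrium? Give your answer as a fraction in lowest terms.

1/3

Expected cooperation value is 18 + p·18 + p²·18 + … = 18/(1−p); deviation gives 24 + p·6/(1−p).
18 ≥ 24(1−p) + 6p ⇒ 18p ≥ 6 ⇒ p ≥ 6/18 = 1/3.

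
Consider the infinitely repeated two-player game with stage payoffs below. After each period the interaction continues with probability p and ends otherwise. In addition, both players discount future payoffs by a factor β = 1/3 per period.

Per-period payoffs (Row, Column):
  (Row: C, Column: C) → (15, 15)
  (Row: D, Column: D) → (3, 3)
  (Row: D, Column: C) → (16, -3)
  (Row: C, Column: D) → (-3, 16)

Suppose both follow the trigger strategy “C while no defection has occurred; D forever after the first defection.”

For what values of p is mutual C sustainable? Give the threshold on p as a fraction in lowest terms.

3/13

With continuation probability p and discount β, the effective per-period discount factor is βp.
Grim-trigger IC: βp ≥ (16−15)/(16−3) = 1/13.
So p ≥ (1/13)/(1/3) = 3/13.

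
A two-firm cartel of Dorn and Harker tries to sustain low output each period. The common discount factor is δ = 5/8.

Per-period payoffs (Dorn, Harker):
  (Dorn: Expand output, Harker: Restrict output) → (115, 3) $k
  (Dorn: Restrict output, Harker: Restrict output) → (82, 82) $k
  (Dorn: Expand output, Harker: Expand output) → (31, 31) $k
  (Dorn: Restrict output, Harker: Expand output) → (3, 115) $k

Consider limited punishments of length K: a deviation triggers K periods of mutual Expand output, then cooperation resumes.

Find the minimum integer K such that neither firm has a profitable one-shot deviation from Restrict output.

2

IC: δ(1−δ^K)/(1−δ) ≥ (115−82)/(82−31) = 11/17.
With δ = 5/8: need 1 − δ^K ≥ 11/17·(1−5/8)/(5/8), i.e. δ^K ≤ 0.6118.
Since (5/8)^1 = 0.6250 and (5/8)^2 = 0.3906, the smallest such K is 2.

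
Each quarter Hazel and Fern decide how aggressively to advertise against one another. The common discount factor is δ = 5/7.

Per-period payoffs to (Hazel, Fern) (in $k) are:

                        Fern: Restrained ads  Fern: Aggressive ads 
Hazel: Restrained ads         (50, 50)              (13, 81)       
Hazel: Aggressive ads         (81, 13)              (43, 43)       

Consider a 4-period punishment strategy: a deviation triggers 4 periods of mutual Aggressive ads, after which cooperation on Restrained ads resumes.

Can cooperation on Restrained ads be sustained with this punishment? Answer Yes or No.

A one-shot deviation gives 81 now, then 43 for 4 periods, then back to 50.
Gain from deviating: (81−50) today; loss: (50−43) in each of the next 4 periods.
No-deviation condition: (50−43)(δ+…+δ^4) ≥ 81−50, i.e. δ+…+δ^4 ≥ 31/7.
At δ = 5/7: δ+…+δ^4 = 1.8492 < 4.4286.
So cooperation is not sustainable.

No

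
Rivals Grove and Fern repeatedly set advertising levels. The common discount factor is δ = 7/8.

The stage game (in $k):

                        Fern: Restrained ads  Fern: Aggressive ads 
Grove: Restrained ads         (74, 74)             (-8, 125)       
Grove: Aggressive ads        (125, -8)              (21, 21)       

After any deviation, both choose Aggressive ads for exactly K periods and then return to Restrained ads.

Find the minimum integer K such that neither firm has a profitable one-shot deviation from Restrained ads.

2

No profitable deviation requires (74−21)(δ+…+δ^K) ≥ 125−74, i.e. δ+…+δ^K ≥ 51/53 ≈ 0.9623.
With δ = 7/8, the partial sums are K=1: 0.8750, K=2: 1.6406.
K = 2 is the first length at which the sum reaches 0.9623.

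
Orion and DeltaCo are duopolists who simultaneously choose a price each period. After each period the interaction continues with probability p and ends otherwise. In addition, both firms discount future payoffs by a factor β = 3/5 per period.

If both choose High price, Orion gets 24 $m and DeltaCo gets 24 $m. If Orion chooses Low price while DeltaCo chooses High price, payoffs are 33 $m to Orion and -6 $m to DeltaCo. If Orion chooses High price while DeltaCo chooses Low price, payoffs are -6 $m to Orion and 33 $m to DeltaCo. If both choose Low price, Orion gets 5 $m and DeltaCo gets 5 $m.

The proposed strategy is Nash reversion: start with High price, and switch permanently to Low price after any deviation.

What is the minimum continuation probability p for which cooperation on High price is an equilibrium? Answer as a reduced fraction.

15/28

Expected continuation weight on next period's payoff is β·p = 3/5·p, which plays the role of the discount factor.
Cooperation requires 3/5·p ≥ (33−24)/(33−5) = 9/28, hence p ≥ 15/28.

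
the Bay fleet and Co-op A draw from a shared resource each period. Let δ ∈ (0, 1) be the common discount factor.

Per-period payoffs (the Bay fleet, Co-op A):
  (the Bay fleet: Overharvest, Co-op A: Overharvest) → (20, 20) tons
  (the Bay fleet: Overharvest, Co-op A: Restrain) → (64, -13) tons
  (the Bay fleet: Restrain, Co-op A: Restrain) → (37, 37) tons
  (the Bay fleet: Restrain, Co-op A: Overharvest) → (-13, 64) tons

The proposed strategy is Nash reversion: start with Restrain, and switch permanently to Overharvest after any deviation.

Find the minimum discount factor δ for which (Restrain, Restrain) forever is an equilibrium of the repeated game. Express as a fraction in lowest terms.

Cooperation forever yields 37 each period: 37/(1−δ).
Deviating yields 64 once, then 20 forever: 64 + 20δ/(1−δ).
No profitable deviation requires 37/(1−δ) ≥ 64 + 20δ/(1−δ).
Multiplying by (1−δ): 37 ≥ 64(1−δ) + 20δ = 64 − 44δ.
So 44δ ≥ 27, i.e. δ ≥ 27/44.

27/44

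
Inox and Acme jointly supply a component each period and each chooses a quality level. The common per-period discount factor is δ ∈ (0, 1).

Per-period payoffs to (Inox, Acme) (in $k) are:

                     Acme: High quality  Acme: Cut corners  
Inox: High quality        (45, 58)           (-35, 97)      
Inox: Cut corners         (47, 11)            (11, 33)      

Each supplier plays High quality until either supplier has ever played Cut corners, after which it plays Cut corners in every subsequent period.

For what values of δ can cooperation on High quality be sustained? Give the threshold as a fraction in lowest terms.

For Inox: deviation gain 47−45 = 2, per-period punishment loss 45−11 = 34. IC gives δ ≥ 2/36 = 1/18.
For Acme: gain 39, loss 25 per period, so δ ≥ 39/64.
The tighter constraint is Acme's, so cooperation needs δ ≥ 39/64.

39/64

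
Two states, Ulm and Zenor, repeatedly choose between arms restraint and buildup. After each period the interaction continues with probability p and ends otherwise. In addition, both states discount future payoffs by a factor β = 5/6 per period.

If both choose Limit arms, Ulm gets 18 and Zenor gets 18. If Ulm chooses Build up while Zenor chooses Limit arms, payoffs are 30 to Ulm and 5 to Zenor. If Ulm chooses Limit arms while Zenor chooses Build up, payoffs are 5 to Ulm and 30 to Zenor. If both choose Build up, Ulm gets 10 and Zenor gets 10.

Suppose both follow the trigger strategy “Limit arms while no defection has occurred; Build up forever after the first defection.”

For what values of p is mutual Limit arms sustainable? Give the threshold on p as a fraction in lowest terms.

18/25

With continuation probability p and discount β, the effective per-period discount factor is βp.
Grim-trigger IC: βp ≥ (30−18)/(30−10) = 3/5.
So p ≥ (3/5)/(5/6) = 18/25.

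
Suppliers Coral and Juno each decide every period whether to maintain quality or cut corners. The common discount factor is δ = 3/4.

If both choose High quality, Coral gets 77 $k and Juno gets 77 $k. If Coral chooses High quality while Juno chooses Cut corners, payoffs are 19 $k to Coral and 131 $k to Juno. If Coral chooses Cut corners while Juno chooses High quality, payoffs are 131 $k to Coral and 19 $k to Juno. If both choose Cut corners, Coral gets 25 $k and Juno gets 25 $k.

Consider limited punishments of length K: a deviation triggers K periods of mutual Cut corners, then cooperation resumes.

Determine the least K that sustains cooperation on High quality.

Need Σ_{k=1}^{K} δ^k ≥ (131−77)/(77−25) = 1.0385 at δ = 3/4.
At K = 1 the sum is 0.7500 < 1.0385; at K = 2 it is 1.3125 ≥ 1.0385.
So the minimum punishment length is K = 2.

2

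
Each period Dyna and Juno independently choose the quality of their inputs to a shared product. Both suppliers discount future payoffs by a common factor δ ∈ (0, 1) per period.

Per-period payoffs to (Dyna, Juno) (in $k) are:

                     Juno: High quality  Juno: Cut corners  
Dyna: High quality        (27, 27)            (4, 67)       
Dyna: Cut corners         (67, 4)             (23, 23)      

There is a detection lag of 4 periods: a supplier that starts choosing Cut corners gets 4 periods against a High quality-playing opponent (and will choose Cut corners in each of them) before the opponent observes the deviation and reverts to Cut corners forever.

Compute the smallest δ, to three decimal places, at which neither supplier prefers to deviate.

Deviating for the 4 undetected periods gains 67−27 = 40 per period over cooperation, then loses 27−23 = 4 per period forever once punishment starts.
Gain: 40(1 + δ + … + δ^3); loss: 4·δ^4/(1−δ).
No profitable deviation ⇔ 40(1−δ^4) ≤ 4·δ^4, i.e. δ^4 ≥ 40/(40+4) = 10/11.
Hence δ ≥ (10/11)^(1/4) ≈ 0.976.

0.976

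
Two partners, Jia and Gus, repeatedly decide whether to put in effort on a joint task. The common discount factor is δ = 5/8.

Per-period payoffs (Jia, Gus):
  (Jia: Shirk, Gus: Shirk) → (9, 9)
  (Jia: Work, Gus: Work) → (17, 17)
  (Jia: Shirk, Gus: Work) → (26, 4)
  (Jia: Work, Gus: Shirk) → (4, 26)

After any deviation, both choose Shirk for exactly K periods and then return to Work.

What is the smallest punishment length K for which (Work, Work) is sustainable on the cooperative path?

3

IC: δ(1−δ^K)/(1−δ) ≥ (26−17)/(17−9) = 9/8.
With δ = 5/8: need 1 − δ^K ≥ 9/8·(1−5/8)/(5/8), i.e. δ^K ≤ 0.3250.
Since (5/8)^2 = 0.3906 and (5/8)^3 = 0.2441, the smallest such K is 3.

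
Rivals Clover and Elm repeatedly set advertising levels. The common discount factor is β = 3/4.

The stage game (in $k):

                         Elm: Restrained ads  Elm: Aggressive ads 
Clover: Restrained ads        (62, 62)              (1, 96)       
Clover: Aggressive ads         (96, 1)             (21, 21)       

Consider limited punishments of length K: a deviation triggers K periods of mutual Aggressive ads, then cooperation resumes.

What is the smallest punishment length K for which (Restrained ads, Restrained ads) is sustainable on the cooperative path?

2

No profitable deviation requires (62−21)(β+…+β^K) ≥ 96−62, i.e. β+…+β^K ≥ 34/41 ≈ 0.8293.
With β = 3/4, the partial sums are K=1: 0.7500, K=2: 1.3125.
K = 2 is the first length at which the sum reaches 0.8293.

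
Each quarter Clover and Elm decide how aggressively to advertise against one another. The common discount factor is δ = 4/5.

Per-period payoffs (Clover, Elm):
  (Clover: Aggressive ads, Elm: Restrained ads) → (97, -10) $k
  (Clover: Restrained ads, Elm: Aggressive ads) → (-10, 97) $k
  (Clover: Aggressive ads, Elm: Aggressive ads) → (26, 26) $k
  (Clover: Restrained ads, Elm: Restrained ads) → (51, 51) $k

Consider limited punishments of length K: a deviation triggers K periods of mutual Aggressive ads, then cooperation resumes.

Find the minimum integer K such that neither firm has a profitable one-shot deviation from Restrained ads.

3

IC: δ(1−δ^K)/(1−δ) ≥ (97−51)/(51−26) = 46/25.
With δ = 4/5: need 1 − δ^K ≥ 46/25·(1−4/5)/(4/5), i.e. δ^K ≤ 0.5400.
Since (4/5)^2 = 0.6400 and (4/5)^3 = 0.5120, the smallest such K is 3.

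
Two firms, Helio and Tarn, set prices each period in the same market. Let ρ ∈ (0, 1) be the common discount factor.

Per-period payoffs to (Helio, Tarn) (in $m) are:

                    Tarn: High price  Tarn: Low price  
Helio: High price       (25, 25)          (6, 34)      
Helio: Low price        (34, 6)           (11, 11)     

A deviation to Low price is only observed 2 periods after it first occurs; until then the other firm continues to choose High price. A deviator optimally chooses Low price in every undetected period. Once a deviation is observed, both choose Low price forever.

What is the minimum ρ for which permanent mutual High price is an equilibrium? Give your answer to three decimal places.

The best deviation is to choose Low price for all 2 undetected periods, earning 34 each, then 11 forever once detected.
Deviation value: 34(1−ρ^2)/(1−ρ) + 11ρ^2/(1−ρ); cooperation value: 25/(1−ρ).
IC: 25 ≥ 34(1−ρ^2) + 11ρ^2 = 34 − 23ρ^2.
So ρ^2 ≥ 9/23, giving ρ ≥ (9/23)^(1/2) ≈ 0.626.

0.626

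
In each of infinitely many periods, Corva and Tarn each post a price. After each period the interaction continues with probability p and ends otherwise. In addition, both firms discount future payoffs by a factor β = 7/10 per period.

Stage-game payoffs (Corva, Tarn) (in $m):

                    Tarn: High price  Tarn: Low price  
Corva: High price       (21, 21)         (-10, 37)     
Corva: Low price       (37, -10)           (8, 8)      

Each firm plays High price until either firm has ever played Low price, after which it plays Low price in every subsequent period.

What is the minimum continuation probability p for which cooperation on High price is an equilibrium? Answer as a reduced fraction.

160/203

With continuation probability p and discount β, the effective per-period discount factor is βp.
Grim-trigger IC: βp ≥ (37−21)/(37−8) = 16/29.
So p ≥ (16/29)/(7/10) = 160/203.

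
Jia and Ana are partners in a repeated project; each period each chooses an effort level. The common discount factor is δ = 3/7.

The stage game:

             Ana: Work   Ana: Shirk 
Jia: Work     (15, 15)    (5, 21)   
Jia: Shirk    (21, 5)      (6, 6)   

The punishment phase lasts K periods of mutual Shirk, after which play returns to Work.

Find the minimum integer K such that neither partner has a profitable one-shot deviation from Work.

IC: δ(1−δ^K)/(1−δ) ≥ (21−15)/(15−6) = 2/3.
With δ = 3/7: need 1 − δ^K ≥ 2/3·(1−3/7)/(3/7), i.e. δ^K ≤ 0.1111.
Since (3/7)^2 = 0.1837 and (3/7)^3 = 0.0787, the smallest such K is 3.

3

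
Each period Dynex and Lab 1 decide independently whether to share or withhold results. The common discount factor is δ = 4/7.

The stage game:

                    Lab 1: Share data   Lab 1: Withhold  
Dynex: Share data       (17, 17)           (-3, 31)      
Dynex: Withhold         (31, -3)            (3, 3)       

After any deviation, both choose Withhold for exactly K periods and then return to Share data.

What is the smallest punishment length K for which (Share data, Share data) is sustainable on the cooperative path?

3

IC: δ(1−δ^K)/(1−δ) ≥ (31−17)/(17−3) = 1.
With δ = 4/7: need 1 − δ^K ≥ 1·(1−4/7)/(4/7), i.e. δ^K ≤ 0.2500.
Since (4/7)^2 = 0.3265 and (4/7)^3 = 0.1866, the smallest such K is 3.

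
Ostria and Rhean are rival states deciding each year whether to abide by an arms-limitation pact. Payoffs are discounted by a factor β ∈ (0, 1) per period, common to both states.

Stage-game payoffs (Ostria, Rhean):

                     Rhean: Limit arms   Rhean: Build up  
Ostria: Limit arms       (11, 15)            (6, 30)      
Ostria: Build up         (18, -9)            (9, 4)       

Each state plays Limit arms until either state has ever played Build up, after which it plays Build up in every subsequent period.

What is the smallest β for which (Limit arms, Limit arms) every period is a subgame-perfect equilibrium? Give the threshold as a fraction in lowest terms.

Ostria's threshold: (18−11)/(18−9) = 7/9.
Rhean's threshold: (30−15)/(30−4) = 15/26.
7/9 > 15/26, so Ostria binds and β* = 7/9.

7/9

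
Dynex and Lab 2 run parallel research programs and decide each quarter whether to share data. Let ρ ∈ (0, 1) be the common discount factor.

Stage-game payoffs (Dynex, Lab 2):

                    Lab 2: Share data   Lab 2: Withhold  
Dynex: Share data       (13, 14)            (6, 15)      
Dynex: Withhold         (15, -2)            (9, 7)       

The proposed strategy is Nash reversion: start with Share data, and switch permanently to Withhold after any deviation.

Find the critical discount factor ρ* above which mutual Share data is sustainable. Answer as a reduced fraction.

1/3

For Dynex: deviation gain 15−13 = 2, per-period punishment loss 13−9 = 4. IC gives ρ ≥ 2/6 = 1/3.
For Lab 2: gain 1, loss 7 per period, so ρ ≥ 1/8.
The tighter constraint is Dynex's, so cooperation needs ρ ≥ 1/3.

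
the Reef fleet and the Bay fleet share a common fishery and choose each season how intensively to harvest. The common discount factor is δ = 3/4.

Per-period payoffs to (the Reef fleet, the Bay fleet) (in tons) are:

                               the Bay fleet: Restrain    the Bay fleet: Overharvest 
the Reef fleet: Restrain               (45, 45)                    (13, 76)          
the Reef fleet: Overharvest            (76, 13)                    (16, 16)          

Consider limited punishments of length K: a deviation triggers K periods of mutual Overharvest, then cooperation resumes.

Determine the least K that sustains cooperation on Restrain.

No profitable deviation requires (45−16)(δ+…+δ^K) ≥ 76−45, i.e. δ+…+δ^K ≥ 31/29 ≈ 1.0690.
With δ = 3/4, the partial sums are K=1: 0.7500, K=2: 1.3125.
K = 2 is the first length at which the sum reaches 1.0690.

2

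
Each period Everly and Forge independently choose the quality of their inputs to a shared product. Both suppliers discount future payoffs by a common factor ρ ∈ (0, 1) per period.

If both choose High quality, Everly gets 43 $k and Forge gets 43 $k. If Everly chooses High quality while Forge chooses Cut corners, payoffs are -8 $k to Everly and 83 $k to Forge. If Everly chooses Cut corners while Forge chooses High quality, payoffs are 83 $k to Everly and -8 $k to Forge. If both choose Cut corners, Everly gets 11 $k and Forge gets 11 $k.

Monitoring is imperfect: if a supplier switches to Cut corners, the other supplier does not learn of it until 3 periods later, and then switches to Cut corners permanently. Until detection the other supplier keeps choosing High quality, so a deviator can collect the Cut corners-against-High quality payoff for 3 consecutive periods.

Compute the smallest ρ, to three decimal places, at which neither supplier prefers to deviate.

A deviator earns 83 for 3 periods, then 11 forever; cooperating earns 43 forever. Multiplying the IC by (1−ρ):
43 ≥ 83(1−ρ^3) + 11ρ^3, so 72·ρ^3 ≥ 40 and ρ^3 ≥ 5/9.
ρ ≥ (5/9)^(1/3) ≈ 0.822.

0.822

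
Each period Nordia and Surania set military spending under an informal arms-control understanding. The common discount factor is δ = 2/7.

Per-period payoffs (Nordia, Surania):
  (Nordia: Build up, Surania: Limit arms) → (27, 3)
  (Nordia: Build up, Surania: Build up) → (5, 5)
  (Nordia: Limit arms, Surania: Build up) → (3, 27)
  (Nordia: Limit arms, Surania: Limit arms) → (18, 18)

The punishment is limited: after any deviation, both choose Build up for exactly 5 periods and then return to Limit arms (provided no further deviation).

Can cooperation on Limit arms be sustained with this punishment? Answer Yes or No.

IC: δ+…+δ^5 ≥ (27−18)/(18−5) = 9/13.
At δ = 2/7: partial sum = 0.3992 < 0.6923. Cooperation not sustainable.

No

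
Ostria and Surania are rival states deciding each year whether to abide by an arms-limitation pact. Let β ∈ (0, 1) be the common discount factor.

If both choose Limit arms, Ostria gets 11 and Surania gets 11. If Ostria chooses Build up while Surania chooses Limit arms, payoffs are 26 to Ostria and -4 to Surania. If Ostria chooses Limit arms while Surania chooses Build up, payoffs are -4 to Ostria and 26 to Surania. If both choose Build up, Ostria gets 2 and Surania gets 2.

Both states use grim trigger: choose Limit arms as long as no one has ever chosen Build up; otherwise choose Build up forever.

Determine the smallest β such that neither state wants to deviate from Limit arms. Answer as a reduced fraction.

5/8

One-period gain from deviating is 26 − 11 = 15. The loss is 11 − 2 = 9 in every subsequent period, with present value 9·β/(1−β).
Deviation is unprofitable when 9·β/(1−β) ≥ 15, i.e. β/(1−β) ≥ 5/3.
Equivalently β ≥ 15/(15+9) = 5/8.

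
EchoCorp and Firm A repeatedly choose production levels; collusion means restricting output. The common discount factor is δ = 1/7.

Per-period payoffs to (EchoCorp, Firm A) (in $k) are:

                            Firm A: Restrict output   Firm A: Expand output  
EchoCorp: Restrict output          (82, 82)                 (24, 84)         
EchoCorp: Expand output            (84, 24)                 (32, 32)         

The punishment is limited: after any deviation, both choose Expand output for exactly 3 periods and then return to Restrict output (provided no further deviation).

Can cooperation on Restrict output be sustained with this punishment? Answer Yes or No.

Yes

Comparing payoff streams over the 4 periods until play realigns: cooperate → 82(1+δ+…+δ^3); deviate → 84 + 32(δ+…+δ^3).
Cooperation is sustained iff (82−32)(δ+…+δ^3) ≥ 84−82.
δ+…+δ^3 = 1/7·(1−(1/7)^3)/(1−1/7) = 0.1662, and (84−82)/(82−32) = 0.0400.
0.1662 ≥ 0.0400, so cooperation is sustainable.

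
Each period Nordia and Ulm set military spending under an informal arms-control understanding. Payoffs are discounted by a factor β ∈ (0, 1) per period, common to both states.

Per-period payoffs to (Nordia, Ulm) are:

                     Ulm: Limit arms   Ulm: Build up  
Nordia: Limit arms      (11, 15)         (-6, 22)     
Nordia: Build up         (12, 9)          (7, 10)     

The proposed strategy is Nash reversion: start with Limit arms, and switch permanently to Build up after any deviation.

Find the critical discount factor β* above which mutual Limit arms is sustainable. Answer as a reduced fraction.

7/12

Nordia: cooperation gives 11 each period; deviation gives 12 once then 7 forever.
  11/(1−β) ≥ 12 + 7β/(1−β) ⇒ β ≥ 1/5.
Ulm: cooperation gives 15 each period; deviation gives 22 once then 10 forever.
  β ≥ 7/12.
Both must hold, so the binding constraint is Ulm's: β ≥ 7/12.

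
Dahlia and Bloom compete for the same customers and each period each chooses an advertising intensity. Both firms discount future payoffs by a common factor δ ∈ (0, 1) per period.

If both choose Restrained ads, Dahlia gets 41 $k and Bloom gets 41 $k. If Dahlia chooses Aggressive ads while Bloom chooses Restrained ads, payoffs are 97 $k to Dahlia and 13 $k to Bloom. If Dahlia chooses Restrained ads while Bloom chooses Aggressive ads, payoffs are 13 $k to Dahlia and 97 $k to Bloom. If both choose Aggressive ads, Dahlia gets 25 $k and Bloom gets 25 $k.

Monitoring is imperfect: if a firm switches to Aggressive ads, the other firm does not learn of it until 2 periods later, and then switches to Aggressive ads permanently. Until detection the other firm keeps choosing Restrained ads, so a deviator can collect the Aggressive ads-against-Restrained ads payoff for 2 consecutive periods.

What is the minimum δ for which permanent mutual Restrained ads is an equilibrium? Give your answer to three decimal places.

0.882

The best deviation is to choose Aggressive ads for all 2 undetected periods, earning 97 each, then 25 forever once detected.
Deviation value: 97(1−δ^2)/(1−δ) + 25δ^2/(1−δ); cooperation value: 41/(1−δ).
IC: 41 ≥ 97(1−δ^2) + 25δ^2 = 97 − 72δ^2.
So δ^2 ≥ 56/72 = 7/9, giving δ ≥ (7/9)^(1/2) ≈ 0.882.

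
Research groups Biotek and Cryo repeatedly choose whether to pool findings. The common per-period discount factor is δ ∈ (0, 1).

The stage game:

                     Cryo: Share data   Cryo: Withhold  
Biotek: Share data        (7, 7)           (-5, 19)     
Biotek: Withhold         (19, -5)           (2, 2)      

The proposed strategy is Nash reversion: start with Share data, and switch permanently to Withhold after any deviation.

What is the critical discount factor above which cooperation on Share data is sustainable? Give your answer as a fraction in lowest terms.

12/17

One-period gain from deviating is 19 − 7 = 12. The loss is 7 − 2 = 5 in every subsequent period, with present value 5·δ/(1−δ).
Deviation is unprofitable when 5·δ/(1−δ) ≥ 12, i.e. δ/(1−δ) ≥ 12/5.
Equivalently δ ≥ 12/(12+5) = 12/17.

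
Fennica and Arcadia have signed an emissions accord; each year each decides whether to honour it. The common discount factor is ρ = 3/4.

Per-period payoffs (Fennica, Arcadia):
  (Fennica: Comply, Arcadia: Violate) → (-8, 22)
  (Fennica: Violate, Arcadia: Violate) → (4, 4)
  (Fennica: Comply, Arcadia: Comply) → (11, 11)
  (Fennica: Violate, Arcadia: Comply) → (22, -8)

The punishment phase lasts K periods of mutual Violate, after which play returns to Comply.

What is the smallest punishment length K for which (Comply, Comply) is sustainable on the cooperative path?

IC: ρ(1−ρ^K)/(1−ρ) ≥ (22−11)/(11−4) = 11/7.
With ρ = 3/4: need 1 − ρ^K ≥ 11/7·(1−3/4)/(3/4), i.e. ρ^K ≤ 0.4762.
Since (3/4)^2 = 0.5625 and (3/4)^3 = 0.4219, the smallest such K is 3.

3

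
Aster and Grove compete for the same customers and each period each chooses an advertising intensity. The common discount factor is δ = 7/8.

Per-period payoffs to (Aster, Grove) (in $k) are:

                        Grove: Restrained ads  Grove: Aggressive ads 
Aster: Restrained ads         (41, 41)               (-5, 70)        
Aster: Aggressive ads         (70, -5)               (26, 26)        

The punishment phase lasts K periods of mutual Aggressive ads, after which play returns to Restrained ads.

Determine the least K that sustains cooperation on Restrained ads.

3

No profitable deviation requires (41−26)(δ+…+δ^K) ≥ 70−41, i.e. δ+…+δ^K ≥ 29/15 ≈ 1.9333.
With δ = 7/8, the partial sums are K=1: 0.8750, K=2: 1.6406, K=3: 2.3105.
K = 3 is the first length at which the sum reaches 1.9333.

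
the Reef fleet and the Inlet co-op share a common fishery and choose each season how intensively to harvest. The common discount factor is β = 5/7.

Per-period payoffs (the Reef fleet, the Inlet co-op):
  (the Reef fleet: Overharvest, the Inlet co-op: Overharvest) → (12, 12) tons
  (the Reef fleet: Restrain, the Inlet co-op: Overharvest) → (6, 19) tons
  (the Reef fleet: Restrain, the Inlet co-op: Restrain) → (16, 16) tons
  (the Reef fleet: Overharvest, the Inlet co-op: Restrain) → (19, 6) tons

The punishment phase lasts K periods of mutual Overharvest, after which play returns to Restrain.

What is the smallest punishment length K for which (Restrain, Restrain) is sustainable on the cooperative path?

2

Need Σ_{k=1}^{K} β^k ≥ (19−16)/(16−12) = 0.7500 at β = 5/7.
At K = 1 the sum is 0.7143 < 0.7500; at K = 2 it is 1.2245 ≥ 0.7500.
So the minimum punishment length is K = 2.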